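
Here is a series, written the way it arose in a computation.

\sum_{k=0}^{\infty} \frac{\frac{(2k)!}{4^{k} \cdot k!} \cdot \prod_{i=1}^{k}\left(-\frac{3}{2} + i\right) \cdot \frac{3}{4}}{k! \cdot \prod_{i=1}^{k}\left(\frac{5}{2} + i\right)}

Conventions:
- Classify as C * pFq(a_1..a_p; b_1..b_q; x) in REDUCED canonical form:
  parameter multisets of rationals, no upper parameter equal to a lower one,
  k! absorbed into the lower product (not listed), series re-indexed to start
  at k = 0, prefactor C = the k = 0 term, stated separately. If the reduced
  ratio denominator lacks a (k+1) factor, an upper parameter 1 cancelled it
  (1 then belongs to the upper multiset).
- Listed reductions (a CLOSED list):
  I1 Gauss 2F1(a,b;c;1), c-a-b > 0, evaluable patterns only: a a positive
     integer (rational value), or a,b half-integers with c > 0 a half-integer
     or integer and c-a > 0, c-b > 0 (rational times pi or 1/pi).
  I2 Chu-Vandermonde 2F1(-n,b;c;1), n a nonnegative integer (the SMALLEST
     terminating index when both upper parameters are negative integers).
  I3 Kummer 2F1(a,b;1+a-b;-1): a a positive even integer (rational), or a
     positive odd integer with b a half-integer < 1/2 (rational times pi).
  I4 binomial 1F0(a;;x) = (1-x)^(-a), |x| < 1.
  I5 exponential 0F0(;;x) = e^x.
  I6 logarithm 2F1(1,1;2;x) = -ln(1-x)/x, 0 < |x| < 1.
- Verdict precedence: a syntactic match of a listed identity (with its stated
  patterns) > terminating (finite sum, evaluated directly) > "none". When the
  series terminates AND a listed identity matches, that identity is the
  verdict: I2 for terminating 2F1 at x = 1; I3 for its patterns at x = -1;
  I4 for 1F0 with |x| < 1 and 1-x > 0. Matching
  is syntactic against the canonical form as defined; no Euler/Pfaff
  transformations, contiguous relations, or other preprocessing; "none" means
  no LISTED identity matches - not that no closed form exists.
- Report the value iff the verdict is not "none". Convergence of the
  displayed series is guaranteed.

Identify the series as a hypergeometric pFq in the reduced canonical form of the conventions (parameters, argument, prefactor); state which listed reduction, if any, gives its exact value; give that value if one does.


At argument 1: a 2F1 with upper {-\frac{1}{2}, \frac{1}{2}}, lower {\frac{7}{2}}, scaled by C = \frac{3}{4}. Verdict: this is the half-integer Gauss pattern (I1) (x = 1; upper {-\frac{1}{2}, \frac{1}{2}} half-integers, c = \frac{7}{2} in the evaluable pattern). Value: \frac{225}{1024} \cdot \pi.

The tell: from the first term \frac{3}{4}: the (2k)!/(4^k k!) block (C = 3/4) is the Pochhammer (1/2)_k.
Term ratio: r(k) = 1 * (k-\frac{1}{2}) (k+\frac{1}{2}) / [(k+\frac{7}{2}) (k+1)] ; factor over Q: parameters, x = 1, and C = \frac{3}{4}.


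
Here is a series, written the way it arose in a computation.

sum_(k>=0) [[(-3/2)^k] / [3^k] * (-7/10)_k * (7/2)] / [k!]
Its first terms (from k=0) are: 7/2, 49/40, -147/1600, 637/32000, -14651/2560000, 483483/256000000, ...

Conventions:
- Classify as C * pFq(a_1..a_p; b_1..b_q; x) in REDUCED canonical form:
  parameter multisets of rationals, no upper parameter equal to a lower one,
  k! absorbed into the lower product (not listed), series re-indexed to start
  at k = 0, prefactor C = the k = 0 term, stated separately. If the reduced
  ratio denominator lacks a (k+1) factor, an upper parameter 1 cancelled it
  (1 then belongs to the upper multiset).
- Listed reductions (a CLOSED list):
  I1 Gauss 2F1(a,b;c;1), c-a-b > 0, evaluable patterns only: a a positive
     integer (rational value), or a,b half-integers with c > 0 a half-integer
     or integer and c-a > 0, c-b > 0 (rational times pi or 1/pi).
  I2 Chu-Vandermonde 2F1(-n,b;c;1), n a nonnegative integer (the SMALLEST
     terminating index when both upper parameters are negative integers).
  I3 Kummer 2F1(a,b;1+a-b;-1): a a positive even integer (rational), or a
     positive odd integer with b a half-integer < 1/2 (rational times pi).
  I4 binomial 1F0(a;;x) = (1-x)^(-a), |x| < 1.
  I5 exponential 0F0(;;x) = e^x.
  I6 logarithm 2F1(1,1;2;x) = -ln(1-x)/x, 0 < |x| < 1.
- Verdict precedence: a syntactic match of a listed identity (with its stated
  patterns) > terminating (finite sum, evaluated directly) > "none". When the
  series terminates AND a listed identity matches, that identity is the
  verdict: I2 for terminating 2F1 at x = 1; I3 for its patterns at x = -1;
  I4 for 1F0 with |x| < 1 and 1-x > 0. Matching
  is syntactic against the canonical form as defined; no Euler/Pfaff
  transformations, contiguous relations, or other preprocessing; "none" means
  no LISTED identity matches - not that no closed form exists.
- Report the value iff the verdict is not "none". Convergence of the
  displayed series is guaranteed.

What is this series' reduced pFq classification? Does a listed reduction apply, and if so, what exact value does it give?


With C = 7/2: the canonical form is 1F0(-7/10; -; -1/2). Verdict: the binomial series (I4) applies (the 1F0 binomial series: exponent 7/10, x = -1/2). Its exact value is (7/2) * (3/2)^(7/10).

Key observation: from the first term 7/2: the two k-th powers (prefactor 7/2) combine into one argument.
Consecutive-term ratio: r(k) = (-1/2) * (k-7/10) / [(k+1)] - poly over poly, x = (-1/2) from leading terms; C = 7/2 at k = 0.


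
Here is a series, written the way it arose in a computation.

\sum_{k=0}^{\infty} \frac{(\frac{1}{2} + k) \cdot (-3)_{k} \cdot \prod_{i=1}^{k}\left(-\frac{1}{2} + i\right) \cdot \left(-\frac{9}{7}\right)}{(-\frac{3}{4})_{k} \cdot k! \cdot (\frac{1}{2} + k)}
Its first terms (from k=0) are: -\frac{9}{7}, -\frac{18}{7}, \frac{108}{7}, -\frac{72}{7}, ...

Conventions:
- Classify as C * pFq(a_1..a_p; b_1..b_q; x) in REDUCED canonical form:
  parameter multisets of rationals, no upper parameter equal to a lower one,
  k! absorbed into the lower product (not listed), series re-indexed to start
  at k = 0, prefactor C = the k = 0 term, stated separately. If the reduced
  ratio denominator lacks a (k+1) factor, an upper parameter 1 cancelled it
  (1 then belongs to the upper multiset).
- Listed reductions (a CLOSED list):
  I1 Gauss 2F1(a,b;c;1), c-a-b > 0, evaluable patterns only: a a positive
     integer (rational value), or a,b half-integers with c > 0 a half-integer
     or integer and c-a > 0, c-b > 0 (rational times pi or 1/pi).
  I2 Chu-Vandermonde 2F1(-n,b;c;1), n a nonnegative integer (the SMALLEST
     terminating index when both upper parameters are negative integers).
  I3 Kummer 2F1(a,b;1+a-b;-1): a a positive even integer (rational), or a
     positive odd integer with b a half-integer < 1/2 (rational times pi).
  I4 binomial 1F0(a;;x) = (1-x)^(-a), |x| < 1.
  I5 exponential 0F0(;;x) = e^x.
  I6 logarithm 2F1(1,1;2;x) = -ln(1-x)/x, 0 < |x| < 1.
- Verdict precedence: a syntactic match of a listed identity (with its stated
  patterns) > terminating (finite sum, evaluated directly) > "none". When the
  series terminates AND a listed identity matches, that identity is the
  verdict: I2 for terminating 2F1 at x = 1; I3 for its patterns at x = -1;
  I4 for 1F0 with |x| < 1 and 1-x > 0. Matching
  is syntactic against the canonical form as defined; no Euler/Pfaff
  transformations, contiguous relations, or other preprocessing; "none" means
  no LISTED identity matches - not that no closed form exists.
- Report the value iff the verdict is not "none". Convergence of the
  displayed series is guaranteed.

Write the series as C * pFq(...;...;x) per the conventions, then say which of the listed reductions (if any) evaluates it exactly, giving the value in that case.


Canonical form: C = -\frac{9}{7} times 2F1 with upper {-3, \frac{1}{2}}, lower {-\frac{3}{4}}, x = 1. Verdict: the Chu-Vandermonde identity I2 applies (terminating 2F1 at x = 1 with n = 3, b = 1/2, c = -\frac{3}{4}). Its exact value is \frac{9}{7}.

Key observation: t_0 = -\frac{9}{7} here, and k + 1/2 divides numerator and denominator alike; C = -9/7, x = 1 after cancelling.
Adjacent-term ratio: r(k) = 1 * (k-3) (k+\frac{1}{2}) / [(k-\frac{3}{4}) (k+1)] - rational in k, leading ratio 1; with t_0 = -\frac{9}{7}, classification follows.


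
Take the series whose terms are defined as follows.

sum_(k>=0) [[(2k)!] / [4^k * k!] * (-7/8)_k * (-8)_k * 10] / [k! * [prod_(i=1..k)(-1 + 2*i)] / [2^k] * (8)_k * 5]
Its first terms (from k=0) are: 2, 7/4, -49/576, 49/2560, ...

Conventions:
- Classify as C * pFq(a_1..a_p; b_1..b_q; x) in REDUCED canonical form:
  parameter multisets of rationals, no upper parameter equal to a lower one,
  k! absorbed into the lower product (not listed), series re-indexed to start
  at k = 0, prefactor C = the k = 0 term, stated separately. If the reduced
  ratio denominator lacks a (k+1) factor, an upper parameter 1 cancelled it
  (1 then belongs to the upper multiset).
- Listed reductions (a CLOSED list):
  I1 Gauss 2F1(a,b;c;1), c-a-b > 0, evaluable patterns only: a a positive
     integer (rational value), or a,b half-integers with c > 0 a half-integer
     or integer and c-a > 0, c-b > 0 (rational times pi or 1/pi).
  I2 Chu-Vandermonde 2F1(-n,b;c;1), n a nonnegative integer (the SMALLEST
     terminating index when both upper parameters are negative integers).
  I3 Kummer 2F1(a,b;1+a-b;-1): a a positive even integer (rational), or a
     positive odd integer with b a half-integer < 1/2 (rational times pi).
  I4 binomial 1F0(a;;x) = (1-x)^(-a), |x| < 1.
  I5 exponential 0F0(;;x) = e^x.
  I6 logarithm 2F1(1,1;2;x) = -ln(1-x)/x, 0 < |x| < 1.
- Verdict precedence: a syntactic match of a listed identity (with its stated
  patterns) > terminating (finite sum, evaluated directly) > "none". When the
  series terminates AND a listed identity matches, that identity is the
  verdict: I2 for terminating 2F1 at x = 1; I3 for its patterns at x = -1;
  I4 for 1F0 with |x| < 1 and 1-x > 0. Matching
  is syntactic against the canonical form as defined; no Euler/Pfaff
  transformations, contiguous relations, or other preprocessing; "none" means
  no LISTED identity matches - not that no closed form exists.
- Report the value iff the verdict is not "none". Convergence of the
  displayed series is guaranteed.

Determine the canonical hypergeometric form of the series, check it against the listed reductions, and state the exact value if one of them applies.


Classification (C = 2): 2F1 with upper {-8, -7/8}, lower {8}, argument x = 1. Verdict: Chu-Vandermonde (I2) matches (terminating 2F1 at x = 1 with n = 8, b = -7/8, c = 8). Exact value: 25428961833491/6909528637440.

First insight: from the first term 2: the (2k)!/(4^k k!) block (C = 2) is the Pochhammer (1/2)_k.
Adjacent-term ratio: r(k) = 1 * (k-8) (k-7/8) / [(k+8) (k+1)] - rational; roots negated = parameters, x = 1, C = 2.


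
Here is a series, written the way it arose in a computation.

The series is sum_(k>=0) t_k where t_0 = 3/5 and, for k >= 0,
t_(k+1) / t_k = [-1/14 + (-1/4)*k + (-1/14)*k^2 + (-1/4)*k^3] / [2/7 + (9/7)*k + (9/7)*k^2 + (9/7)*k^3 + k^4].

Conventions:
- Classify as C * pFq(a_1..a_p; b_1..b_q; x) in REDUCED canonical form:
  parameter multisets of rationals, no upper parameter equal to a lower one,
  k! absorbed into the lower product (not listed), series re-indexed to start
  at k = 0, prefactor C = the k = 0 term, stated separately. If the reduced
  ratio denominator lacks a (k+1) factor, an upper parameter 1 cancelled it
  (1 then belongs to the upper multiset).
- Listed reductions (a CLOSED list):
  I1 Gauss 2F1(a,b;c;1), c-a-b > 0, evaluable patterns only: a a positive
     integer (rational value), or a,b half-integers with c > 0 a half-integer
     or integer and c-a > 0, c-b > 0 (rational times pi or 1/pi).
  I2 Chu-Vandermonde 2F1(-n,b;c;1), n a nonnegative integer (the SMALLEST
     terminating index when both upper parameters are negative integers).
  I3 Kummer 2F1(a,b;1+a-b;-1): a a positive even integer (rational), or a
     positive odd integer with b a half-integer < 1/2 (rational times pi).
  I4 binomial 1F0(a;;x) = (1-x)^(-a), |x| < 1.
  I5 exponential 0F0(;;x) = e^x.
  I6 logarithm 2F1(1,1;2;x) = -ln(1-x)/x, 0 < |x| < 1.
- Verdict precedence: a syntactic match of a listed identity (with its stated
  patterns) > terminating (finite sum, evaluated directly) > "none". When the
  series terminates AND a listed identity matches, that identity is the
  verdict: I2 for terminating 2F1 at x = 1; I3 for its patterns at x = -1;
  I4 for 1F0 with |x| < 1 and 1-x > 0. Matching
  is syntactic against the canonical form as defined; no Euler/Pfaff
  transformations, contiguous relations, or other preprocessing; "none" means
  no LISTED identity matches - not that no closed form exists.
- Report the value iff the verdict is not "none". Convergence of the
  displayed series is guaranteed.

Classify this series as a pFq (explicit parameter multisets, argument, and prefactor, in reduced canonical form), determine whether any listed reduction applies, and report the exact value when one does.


Classification (C = 3/5): 0F0 with upper {-}, lower {-}, argument x = -1/4. Verdict (x = -1/4): the I5 exponential reduction applies (the 0F0 exponential series at x = -1/4). Exact value: (3/5) * e^(-1/4).

The tell: with t_0 = 3/5, the ratio is unreduced: k^2 + 1 divides both sides (C = 3/5, x = -1/4).
Step ratio: r(k) = (-1/4) * 1 / [(k+1)] - poly over poly, x = (-1/4) from leading terms; C = 3/5 at k = 0.


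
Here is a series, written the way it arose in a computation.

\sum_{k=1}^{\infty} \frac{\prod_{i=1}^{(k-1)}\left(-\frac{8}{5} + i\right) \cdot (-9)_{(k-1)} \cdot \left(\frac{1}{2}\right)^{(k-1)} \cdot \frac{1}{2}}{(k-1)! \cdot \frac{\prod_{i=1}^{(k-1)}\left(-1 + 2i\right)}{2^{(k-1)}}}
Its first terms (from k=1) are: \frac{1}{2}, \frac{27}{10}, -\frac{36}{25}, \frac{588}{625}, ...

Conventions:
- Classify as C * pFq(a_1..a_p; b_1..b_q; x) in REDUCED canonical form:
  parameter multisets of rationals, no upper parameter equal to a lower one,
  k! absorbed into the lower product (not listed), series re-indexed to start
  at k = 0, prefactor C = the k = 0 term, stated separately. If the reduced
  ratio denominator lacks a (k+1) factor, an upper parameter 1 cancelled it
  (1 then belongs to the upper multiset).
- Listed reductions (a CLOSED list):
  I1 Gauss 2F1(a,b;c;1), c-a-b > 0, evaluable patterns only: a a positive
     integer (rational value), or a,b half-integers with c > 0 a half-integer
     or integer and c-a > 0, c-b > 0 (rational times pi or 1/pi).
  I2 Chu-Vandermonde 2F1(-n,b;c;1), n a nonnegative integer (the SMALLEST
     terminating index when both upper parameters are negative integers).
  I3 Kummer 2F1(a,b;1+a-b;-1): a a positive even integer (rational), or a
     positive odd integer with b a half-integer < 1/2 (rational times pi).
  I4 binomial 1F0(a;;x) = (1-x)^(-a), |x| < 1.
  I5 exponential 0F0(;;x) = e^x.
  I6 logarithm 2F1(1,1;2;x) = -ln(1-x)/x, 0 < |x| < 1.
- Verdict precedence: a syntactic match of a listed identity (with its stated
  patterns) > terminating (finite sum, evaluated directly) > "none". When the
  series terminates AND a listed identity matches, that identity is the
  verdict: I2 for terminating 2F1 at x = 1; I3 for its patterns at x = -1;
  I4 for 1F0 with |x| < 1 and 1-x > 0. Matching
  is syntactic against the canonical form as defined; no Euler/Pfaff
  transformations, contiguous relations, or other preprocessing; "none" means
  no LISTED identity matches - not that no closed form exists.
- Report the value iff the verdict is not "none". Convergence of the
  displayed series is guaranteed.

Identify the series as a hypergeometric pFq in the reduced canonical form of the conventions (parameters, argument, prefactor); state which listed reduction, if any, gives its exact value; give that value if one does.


The series (x = \frac{1}{2}) is 2F1: upper {-9, -\frac{3}{5}}, lower {\frac{1}{2}}, prefactor \frac{1}{2}. Verdict: terminating - upper -9 stops the sum at k = 9; the 10 terms are added exactly. Value: \frac{1497283896}{634765625}.

Key observation: with t_0 = \frac{1}{2}, the lower odd product (prefactor 1/2) is 2^k (1/2)_k.
Adjacent-term ratio: r(k) = \frac{1}{2} * (k-9) (k-\frac{3}{5}) / [(k+\frac{1}{2}) (k+1)] - rational; roots negated = parameters, x = \frac{1}{2}, C = \frac{1}{2}.


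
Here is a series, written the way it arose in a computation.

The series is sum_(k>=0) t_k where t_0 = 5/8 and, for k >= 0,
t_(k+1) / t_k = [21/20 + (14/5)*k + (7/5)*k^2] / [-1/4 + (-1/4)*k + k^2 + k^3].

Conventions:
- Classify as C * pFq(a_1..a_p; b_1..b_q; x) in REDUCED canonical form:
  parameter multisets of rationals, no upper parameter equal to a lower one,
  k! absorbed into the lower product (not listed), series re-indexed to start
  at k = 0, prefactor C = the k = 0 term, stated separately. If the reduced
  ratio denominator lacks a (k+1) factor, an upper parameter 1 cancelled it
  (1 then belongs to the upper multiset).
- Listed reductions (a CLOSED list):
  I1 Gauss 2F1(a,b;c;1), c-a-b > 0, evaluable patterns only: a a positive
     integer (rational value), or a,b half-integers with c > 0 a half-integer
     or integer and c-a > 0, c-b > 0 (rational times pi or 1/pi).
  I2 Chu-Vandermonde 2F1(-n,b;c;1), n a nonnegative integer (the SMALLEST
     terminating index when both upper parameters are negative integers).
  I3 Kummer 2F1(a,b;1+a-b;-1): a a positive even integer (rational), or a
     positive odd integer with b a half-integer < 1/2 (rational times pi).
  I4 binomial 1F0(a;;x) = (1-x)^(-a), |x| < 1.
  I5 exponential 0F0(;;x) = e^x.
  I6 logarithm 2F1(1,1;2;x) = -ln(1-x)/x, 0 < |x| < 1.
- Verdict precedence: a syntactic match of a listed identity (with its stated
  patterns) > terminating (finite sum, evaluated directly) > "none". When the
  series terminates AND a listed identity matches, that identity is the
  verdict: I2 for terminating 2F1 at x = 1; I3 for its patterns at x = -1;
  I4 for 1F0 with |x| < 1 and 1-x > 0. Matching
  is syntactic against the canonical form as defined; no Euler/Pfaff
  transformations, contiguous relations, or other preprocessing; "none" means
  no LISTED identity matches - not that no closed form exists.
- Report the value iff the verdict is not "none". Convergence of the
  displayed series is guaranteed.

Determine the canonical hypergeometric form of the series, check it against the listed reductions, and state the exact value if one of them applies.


Canonical form: C = 5/8 times 1F1 with upper {3/2}, lower {-1/2}, x = 7/5. Verdict: none here - no I1-I6 shape fits x = 7/5 with lower {-1/2}.

First insight: from the first term 5/8: cancel k + 1/2 from the displayed ratio first; then C = 5/8.
Adjacent-term ratio: r(k) = (7/5) * (k+3/2) / [(k-1/2) (k+1)] ; factor over Q: parameters, x = (7/5), and C = 5/8.


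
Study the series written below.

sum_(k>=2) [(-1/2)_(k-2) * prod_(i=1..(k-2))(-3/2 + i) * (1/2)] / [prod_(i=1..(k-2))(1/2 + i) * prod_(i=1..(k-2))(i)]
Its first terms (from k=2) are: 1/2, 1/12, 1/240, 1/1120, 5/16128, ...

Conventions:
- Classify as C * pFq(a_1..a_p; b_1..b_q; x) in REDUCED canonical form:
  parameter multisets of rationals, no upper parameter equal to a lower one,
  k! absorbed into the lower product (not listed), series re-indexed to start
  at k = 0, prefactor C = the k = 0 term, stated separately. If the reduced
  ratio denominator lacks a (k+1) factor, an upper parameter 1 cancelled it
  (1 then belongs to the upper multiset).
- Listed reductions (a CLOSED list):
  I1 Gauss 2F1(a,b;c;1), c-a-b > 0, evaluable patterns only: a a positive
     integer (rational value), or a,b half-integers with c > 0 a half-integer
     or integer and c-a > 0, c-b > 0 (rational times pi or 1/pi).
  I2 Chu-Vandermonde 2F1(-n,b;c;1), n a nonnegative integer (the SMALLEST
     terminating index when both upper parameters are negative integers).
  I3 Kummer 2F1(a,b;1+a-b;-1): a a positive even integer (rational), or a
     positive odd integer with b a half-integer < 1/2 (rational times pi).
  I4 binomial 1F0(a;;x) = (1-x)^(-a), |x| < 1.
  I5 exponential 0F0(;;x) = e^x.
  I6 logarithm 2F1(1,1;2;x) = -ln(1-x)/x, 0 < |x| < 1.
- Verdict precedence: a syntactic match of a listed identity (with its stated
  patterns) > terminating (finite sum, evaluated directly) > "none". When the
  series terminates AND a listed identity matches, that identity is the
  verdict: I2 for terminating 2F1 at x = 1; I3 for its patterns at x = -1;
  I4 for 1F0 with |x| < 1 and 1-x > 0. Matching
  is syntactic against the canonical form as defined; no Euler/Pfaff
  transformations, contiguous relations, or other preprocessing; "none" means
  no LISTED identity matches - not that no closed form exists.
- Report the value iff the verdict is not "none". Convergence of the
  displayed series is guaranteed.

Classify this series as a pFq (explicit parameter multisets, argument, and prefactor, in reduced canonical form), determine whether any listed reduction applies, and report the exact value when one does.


The series (x = 1) is 2F1: upper {-1/2, -1/2}, lower {3/2}, prefactor 1/2. Verdict at x = 1: Gauss (I1, half-integer pattern) matches (x = 1; upper {-1/2, -1/2} half-integers, c = 3/2 in the evaluable pattern). Value: (3/16) * pi.

Structural cue: x = 1 and the running product (prefactor 1/2) telescopes to a rising factorial.
Step ratio: r(k) = 1 * (k-1/2) (k-1/2) / [(k+3/2) (k+1)] - rational; roots negated = parameters, x = 1, C = 1/2.


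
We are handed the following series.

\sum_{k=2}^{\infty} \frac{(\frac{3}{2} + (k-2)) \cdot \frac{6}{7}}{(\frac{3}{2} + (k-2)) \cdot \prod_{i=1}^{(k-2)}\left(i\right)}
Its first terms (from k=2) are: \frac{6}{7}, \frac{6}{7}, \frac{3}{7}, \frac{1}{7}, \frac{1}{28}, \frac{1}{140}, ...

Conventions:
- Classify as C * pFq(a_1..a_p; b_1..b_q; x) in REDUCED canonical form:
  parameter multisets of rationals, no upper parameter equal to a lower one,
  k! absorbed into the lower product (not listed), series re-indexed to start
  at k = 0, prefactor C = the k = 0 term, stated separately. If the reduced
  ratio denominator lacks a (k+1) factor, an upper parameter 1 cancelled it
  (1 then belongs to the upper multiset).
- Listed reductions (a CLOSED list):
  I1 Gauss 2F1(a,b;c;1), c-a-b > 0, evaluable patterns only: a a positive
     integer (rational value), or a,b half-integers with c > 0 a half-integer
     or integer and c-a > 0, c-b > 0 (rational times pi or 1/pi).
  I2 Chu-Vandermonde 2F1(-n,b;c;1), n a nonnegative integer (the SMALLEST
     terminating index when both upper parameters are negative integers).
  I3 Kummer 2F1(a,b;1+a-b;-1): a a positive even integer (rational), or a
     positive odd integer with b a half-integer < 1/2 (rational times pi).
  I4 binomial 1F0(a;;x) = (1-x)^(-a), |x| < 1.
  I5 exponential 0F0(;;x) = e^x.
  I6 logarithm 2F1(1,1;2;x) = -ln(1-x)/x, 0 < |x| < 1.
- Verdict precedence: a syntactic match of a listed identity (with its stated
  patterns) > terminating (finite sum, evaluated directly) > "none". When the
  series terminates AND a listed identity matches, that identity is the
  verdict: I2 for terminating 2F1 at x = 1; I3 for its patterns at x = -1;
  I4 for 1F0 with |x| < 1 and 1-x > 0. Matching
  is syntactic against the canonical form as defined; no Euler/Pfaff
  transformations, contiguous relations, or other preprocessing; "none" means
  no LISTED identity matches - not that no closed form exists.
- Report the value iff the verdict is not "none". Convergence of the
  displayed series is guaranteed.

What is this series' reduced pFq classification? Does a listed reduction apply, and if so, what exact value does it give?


The series (x = 1) is 0F0: upper {-}, lower {-}, prefactor \frac{6}{7}. Verdict at x = 1: the I5 exponential reduction matches (the 0F0 exponential series at x = 1). Exact value: \frac{6}{7} \cdot e^{1}.

The tell: t_0 = \frac{6}{7} here, and the product of the first k integers (C = 6/7, x = 1) is k!.
Step ratio: r(k) = 1 * 1 / [(k+1)] - poly over poly, x = 1 from leading terms; C = \frac{6}{7} at k = 0.


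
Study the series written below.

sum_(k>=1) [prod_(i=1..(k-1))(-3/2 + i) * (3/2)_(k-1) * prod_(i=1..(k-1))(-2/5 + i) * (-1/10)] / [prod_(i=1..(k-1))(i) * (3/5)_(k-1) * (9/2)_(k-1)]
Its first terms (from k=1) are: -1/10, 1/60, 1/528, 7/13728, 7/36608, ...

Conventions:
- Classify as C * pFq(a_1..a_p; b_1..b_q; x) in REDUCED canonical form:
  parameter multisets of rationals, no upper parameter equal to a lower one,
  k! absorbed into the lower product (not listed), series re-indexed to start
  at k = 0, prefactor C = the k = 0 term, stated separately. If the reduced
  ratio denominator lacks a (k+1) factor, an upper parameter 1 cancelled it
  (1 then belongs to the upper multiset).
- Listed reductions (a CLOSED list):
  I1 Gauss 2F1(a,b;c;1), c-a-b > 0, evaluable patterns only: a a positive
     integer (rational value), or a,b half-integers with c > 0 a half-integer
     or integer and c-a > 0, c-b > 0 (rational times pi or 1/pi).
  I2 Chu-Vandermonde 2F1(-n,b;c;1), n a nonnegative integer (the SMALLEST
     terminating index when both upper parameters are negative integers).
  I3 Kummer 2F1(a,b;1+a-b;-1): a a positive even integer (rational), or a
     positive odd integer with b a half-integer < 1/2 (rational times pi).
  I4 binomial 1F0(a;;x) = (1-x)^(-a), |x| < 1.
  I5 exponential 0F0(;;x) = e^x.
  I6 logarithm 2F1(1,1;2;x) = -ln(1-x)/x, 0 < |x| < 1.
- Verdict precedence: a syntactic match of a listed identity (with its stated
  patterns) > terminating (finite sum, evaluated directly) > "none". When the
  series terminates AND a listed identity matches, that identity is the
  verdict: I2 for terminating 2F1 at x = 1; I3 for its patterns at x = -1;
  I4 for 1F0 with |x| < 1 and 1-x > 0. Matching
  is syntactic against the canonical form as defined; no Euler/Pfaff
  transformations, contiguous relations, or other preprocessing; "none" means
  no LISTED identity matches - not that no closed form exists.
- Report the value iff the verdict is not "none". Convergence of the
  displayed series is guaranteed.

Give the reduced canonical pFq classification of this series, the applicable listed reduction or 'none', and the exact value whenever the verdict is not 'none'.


Classification (C = -1/10): 2F1 with upper {-1/2, 3/2}, lower {9/2}, argument x = 1. Verdict: Gauss's theorem I1 (half-integer case) matches (x = 1; upper {-1/2, 3/2} half-integers, c = 9/2 in the evaluable pattern). Its exact value is (-105/4096) * pi.

Structural cue: with t_0 = -1/10, the parameter 3/5 appears in both the upper and lower lists and cancels.
Ratio: r(k) = 1 * (k-1/2) (k+3/2) / [(k+9/2) (k+1)] - poly over poly, x = 1 from leading terms; C = -1/10 at k = 0.


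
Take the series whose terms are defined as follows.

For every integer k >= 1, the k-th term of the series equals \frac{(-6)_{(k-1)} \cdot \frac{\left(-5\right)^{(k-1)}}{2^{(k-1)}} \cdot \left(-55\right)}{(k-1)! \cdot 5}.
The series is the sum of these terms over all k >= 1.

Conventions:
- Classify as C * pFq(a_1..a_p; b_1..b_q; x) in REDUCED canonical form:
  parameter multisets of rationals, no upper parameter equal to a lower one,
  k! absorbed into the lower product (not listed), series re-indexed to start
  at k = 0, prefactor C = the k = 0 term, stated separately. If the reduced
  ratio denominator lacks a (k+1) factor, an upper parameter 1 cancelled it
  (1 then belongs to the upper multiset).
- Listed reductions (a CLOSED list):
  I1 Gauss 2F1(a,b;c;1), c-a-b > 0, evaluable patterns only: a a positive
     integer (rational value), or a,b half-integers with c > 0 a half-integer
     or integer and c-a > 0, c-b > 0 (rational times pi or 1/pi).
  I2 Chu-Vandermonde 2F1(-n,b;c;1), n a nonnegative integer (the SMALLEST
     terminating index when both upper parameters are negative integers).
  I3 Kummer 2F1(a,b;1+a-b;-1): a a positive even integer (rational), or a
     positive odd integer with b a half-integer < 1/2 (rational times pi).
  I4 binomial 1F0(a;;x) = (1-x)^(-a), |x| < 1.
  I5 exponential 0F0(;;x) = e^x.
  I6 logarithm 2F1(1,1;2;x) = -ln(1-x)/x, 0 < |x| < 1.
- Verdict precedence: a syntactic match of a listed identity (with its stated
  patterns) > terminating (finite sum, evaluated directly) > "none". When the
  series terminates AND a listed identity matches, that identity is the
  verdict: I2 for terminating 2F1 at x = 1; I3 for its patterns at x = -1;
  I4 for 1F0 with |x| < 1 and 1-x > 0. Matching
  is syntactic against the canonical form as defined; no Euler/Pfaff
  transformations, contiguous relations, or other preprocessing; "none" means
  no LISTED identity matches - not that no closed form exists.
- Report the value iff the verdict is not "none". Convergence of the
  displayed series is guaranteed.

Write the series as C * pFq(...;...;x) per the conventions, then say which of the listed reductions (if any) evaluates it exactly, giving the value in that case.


The series (x = -\frac{5}{2}) is 1F0: upper {-6}, lower {-}, prefactor -11. Verdict: terminating. With -6 upstairs the series is a 7-term polynomial sum; evaluated term by term. Exact value: -\frac{1294139}{64}.

The tell: t_0 being -11, the two k-th powers (prefactor -11) combine into one argument.
Step ratio: r(k) = -\frac{5}{2} * (k-6) / [(k+1)] - rational; roots negated = parameters, x = -\frac{5}{2}, C = -11.


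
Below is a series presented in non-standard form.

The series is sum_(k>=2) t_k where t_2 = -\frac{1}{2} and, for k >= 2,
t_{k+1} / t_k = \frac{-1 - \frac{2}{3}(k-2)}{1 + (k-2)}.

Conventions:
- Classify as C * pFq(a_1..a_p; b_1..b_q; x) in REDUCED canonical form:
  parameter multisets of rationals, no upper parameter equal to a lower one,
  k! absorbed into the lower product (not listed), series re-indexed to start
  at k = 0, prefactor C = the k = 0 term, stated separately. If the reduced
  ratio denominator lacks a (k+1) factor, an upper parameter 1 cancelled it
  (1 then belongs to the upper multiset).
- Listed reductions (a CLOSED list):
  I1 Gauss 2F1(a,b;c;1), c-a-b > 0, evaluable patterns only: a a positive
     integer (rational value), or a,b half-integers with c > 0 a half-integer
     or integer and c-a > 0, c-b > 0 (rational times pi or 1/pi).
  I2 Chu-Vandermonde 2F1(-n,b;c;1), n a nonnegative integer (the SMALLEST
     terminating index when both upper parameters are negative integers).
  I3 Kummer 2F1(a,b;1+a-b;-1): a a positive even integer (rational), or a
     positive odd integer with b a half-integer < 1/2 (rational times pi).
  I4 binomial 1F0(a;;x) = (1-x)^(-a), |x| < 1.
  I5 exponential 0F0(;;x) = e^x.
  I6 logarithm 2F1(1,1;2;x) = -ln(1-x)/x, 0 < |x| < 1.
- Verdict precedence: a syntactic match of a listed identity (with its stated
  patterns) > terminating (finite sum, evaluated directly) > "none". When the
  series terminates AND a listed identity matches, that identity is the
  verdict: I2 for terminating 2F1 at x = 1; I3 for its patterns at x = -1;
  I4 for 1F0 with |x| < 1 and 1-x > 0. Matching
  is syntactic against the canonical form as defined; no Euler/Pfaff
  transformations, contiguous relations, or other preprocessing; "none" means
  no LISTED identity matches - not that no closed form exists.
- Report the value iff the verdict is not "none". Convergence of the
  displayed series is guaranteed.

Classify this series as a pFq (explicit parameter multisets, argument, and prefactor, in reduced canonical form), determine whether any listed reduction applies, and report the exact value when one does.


With C = -\frac{1}{2}: the canonical form is 1F0(\frac{3}{2}; -; -\frac{2}{3}). Verdict: the I4 binomial reduction fires (the 1F0 binomial series: exponent -3/2, x = -\frac{2}{3}). Hence: \left(-\frac{1}{2}\right) \cdot \left(\frac{5}{3}\right)^{-\frac{3}{2}}.

Key observation: x = -\frac{2}{3} and roots of the ratio polynomials (C = -1/2) are the negated parameters.
Adjacent-term ratio: r(k) = -\frac{2}{3} * (k+\frac{3}{2}) / [(k+1)] ; factor over Q: parameters, x = -\frac{2}{3}, and C = -\frac{1}{2}.


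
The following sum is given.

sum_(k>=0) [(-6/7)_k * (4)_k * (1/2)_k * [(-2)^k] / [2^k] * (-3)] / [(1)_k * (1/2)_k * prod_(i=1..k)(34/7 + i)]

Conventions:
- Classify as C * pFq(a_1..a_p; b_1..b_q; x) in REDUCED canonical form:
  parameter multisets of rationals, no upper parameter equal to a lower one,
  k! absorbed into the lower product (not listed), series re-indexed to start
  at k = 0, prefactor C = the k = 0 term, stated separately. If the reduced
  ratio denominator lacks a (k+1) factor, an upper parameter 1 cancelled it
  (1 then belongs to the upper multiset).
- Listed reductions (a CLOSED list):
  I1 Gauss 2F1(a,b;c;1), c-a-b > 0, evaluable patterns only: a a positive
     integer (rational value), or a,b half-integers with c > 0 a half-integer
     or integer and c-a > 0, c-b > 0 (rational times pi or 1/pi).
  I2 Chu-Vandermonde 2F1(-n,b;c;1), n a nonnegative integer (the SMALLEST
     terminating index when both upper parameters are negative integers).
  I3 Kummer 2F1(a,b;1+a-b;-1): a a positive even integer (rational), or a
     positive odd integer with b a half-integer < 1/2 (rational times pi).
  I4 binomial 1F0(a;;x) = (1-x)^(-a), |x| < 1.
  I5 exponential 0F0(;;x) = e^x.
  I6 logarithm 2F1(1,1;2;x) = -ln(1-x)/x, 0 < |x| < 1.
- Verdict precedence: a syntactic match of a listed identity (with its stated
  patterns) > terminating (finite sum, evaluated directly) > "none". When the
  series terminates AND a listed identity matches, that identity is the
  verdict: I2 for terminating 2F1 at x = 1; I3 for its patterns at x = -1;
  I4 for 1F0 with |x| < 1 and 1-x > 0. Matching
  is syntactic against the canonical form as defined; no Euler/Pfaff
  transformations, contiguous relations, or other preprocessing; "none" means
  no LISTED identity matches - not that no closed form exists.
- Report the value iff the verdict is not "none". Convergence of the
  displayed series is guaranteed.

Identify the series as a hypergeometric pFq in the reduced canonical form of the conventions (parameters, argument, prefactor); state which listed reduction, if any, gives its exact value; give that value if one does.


Key observation: x = (-1) and the parameter 1/2 appears in both the upper and lower lists and cancels.
Term ratio: r(k) = (-1) * (k-6/7) (k+4) / [(k+41/7) (k+1)] - rational; roots negated = parameters, x = (-1), C = -3.

The series (x = -1) is 2F1: upper {-6/7, 4}, lower {41/7}, prefactor -3. Verdict: Kummer (I3) matches (x = -1; c = 41/7 equals 1+a-b for upper {-6/7, 4}: listed pattern). Its exact value is -459/98.


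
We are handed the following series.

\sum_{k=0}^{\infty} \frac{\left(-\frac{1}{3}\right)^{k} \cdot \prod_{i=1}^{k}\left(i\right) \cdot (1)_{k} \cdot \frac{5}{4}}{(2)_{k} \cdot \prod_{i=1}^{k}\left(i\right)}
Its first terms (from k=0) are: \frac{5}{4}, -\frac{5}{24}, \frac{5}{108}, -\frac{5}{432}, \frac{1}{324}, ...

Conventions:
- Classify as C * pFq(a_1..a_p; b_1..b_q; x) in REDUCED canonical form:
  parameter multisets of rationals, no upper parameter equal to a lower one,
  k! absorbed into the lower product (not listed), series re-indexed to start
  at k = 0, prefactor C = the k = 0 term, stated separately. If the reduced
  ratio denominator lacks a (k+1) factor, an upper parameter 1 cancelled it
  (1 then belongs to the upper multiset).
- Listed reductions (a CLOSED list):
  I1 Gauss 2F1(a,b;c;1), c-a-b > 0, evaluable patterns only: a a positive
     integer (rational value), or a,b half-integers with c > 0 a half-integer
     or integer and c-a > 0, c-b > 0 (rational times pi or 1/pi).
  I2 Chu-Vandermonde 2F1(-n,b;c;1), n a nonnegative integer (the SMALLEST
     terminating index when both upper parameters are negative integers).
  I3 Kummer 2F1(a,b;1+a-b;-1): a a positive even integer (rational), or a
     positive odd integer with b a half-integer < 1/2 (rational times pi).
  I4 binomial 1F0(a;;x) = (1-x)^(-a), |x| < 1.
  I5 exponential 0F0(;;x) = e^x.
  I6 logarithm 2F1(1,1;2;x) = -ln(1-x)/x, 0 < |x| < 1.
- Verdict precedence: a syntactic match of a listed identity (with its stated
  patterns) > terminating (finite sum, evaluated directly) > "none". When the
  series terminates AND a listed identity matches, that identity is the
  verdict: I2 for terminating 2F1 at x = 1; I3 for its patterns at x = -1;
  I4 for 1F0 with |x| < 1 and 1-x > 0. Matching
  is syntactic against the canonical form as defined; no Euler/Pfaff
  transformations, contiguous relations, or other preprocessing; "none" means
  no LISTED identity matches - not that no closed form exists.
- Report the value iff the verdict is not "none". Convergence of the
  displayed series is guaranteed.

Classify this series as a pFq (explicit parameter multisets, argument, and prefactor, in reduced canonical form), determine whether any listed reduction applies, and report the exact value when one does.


At argument -\frac{1}{3}: a 2F1 with upper {1, 1}, lower {2}, scaled by C = \frac{5}{4}. Verdict: this is the I6 logarithm reduction (the logarithm: parameters (1,1;2), x = -\frac{1}{3}). Sum: \frac{15}{4} \cdot \ln\left(\frac{4}{3}\right).

Key step: with t_0 = \frac{5}{4}, the running product (C = 5/4) telescopes to a rising factorial.
Term ratio: r(k) = -\frac{1}{3} * (k+1) (k+1) / [(k+2) (k+1)] - rational in k, leading ratio -\frac{1}{3}; with t_0 = \frac{5}{4}, classification follows.


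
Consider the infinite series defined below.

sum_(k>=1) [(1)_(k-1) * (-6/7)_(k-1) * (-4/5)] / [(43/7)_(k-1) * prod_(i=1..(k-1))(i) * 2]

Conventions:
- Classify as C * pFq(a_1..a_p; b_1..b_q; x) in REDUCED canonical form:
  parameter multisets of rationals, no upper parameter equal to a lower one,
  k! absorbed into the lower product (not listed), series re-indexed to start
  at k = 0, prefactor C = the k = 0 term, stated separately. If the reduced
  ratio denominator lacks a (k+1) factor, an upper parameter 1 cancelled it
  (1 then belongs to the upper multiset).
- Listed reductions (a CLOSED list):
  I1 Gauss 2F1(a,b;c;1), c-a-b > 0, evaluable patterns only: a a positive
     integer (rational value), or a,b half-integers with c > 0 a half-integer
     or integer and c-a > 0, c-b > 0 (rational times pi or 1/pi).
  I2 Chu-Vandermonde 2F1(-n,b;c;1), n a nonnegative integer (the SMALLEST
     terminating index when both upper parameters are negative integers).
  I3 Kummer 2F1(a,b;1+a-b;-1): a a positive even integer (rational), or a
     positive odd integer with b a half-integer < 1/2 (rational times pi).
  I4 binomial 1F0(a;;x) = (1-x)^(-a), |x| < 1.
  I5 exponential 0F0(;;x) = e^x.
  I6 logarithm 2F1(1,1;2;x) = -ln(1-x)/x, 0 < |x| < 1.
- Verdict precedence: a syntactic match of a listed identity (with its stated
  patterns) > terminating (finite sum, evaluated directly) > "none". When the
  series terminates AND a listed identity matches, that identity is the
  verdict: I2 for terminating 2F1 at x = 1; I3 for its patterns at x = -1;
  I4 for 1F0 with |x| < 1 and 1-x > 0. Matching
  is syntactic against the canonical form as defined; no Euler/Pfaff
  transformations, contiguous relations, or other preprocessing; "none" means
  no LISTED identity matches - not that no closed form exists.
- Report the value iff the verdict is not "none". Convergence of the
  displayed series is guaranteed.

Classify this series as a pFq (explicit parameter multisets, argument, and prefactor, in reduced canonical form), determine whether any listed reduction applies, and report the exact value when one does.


The series (x = 1) is 2F1: upper {-6/7, 1}, lower {43/7}, prefactor -2/5. Verdict: Gauss (I1, integer-parameter pattern) applies (x = 1: the Gamma ratio telescopes since c-a-b = 6 > 0 and a = 1 in Z>0). Value: -12/35.

Key observation: with t_0 = -2/5, the constant factors (prefactor -2/5) combine into one prefactor.
Consecutive-term ratio: r(k) = 1 * (k-6/7) (k+1) / [(k+43/7) (k+1)] ; factor over Q: parameters, x = 1, and C = -2/5.


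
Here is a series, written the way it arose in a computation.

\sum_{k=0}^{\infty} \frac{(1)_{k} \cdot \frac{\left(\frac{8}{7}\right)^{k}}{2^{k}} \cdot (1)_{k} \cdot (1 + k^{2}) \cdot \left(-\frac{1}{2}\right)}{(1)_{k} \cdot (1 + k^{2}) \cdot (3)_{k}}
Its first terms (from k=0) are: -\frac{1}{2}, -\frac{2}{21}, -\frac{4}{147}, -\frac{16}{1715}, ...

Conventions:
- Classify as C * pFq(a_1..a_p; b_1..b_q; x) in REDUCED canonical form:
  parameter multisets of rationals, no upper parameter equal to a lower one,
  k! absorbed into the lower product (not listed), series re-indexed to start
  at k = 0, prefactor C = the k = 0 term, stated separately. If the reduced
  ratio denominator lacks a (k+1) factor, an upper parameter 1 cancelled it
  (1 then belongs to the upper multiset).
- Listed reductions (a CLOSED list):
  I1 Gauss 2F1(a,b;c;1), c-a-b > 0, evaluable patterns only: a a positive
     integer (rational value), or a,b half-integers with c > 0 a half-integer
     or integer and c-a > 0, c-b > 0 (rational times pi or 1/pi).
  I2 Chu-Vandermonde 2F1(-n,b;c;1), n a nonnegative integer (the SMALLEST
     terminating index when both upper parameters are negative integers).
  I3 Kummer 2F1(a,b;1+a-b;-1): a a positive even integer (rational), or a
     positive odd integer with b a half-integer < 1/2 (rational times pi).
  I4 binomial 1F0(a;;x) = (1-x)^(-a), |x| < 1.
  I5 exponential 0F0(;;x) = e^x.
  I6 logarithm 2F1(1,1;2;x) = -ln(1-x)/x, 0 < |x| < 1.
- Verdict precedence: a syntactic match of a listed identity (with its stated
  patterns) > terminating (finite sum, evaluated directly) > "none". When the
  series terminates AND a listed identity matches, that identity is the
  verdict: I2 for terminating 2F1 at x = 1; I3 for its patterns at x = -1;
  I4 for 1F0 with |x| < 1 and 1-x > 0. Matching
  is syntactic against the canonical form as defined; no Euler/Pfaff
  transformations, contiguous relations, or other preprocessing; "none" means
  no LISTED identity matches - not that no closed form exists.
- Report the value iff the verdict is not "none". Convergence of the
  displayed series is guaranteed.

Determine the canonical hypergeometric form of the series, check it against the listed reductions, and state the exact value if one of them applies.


The series (x = \frac{4}{7}) is 2F1: upper {1, 1}, lower {3}, prefactor -\frac{1}{2}. Verdict: none - this 2F1 at x = \frac{4}{7} matches no listed pattern, and upper {1, 1} holds no stopper.

Key step: from the first term -\frac{1}{2}: striking the common factor k^2 + 1 reduces the term (prefactor -1/2).
Adjacent-term ratio: r(k) = \frac{4}{7} * (k+1) (k+1) / [(k+3) (k+1)] - rational; roots negated = parameters, x = \frac{4}{7}, C = -\frac{1}{2}.
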